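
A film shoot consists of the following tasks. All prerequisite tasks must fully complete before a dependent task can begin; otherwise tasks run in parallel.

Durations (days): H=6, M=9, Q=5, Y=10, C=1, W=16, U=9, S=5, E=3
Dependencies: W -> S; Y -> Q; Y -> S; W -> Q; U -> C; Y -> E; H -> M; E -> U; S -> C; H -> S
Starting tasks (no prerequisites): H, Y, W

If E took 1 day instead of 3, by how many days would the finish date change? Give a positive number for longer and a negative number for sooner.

-1

Critical path before the change: Y→E→U→C = 10+3+9+1 = 23 giving 23 days.
E lies on that path, so at 1 day the path becomes 21 days.
The binding chain switches to W→S→C = 16+5+1 = 22; finish 22 days.
Change in finish: 22 − 23 = -1 days.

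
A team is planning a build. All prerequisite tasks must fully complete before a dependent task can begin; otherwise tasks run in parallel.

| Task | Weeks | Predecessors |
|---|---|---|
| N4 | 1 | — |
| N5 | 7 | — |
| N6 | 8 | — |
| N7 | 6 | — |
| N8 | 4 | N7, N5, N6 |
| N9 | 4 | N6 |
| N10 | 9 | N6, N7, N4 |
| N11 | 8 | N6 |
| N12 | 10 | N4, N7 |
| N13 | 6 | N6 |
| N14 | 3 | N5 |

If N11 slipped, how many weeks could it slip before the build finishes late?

N6→N10 = 8+9 = 17 sets the makespan at 17 weeks.
Longest path through N11: 16 weeks (earliest finish 16, latest finish 17).
So N11 can slip 17 − 16 = 1 week.

1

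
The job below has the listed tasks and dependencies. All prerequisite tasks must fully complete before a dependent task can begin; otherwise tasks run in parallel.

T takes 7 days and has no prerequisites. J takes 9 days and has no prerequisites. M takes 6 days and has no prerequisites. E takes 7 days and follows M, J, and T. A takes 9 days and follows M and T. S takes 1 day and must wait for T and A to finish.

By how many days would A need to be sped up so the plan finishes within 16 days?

1

Current finish: 17 days; target: 16.
A is on every critical path, so each day cut from A cuts the finish by one (this holds down to a finish of 16).
Need 17 − 16 = 1 day off A → A becomes 8 days, finish becomes 16.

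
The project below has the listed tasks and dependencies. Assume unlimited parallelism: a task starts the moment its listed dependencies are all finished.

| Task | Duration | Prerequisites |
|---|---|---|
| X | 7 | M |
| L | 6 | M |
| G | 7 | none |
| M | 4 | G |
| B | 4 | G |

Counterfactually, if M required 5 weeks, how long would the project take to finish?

19

As given, the longest chain is G→M→X = 7+4+7 = 18, so the finish is 18 weeks.
Since M is critical, the +1 change carries straight to that chain (now 19 weeks).
That remains the longest chain; total 19 weeks.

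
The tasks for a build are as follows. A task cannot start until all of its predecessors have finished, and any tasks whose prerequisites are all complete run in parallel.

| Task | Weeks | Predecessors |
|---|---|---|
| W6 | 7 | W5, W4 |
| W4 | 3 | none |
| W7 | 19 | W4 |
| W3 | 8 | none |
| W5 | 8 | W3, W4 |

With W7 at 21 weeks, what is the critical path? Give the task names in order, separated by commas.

W4, W7

The binding path is W3→W5→W6 = 8+8+7 = 23; finish at 23 weeks.
W7 is off the critical path — its longest chain is 22 weeks, giving 1 of slack.
Now W4→W7 = 3+21 = 24 is longest, so the finish becomes 24 weeks.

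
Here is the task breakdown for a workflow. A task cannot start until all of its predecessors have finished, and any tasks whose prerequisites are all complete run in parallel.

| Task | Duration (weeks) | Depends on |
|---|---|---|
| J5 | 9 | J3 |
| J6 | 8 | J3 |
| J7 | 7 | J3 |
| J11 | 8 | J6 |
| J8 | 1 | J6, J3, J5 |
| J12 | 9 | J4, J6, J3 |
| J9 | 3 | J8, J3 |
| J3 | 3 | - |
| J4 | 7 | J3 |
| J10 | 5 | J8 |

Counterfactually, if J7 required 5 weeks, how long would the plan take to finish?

Baseline: J3→J6→J12 = 3+8+9 = 20 → 20 weeks.
The longest path through J7 is only 10 weeks, so J7 has float 10.
No other chain overtakes it, so the finish is 20 weeks.

20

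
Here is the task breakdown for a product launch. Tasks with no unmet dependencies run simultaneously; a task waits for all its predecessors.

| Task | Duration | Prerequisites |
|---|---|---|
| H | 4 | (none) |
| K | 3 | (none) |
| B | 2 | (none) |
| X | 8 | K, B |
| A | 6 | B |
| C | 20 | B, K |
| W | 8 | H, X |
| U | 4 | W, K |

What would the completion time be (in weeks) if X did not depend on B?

With the dependency in place, K→X→W→U = 3+8+8+4 = 23 sets the finish at 23 weeks.
Dropping B→X doesn't change X's earliest start (3); another predecessor still binds.
The longest chain is now K→X→W→U = 3+8+8+4 = 23, so the job takes 23 weeks.

23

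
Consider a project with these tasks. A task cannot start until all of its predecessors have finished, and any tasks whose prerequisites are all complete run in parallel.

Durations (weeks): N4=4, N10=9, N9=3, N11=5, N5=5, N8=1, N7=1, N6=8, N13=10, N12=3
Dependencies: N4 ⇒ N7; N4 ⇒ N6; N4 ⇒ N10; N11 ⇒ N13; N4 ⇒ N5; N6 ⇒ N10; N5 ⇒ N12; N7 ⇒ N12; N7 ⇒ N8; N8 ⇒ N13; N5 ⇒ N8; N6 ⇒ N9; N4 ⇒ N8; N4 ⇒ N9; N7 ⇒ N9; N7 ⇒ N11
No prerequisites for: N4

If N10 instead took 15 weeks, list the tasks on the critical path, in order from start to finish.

N4, N6, N10

Critical path before the change: N4→N6→N10 = 4+8+9 = 21 giving 21 weeks.
N10 lies on that path, so at 15 weeks the path becomes 27 weeks.
No other chain overtakes it, so the finish is 27 weeks.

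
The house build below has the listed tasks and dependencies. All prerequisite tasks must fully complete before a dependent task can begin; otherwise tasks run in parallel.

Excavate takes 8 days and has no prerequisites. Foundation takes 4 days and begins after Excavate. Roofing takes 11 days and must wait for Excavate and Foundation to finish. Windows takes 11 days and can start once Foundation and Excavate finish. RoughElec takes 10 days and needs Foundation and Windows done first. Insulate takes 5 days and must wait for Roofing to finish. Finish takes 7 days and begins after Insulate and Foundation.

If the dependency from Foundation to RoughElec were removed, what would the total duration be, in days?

35

Before: longest chain Excavate→Foundation→Roofing→Insulate→Finish = 8+4+11+5+7 = 35, finish 35.
Dropping Foundation→RoughElec doesn't change RoughElec's earliest start (23); another predecessor still binds.
New critical path: Excavate→Foundation→Roofing→Insulate→Finish = 8+4+11+5+7 = 35 ⇒ 35 days.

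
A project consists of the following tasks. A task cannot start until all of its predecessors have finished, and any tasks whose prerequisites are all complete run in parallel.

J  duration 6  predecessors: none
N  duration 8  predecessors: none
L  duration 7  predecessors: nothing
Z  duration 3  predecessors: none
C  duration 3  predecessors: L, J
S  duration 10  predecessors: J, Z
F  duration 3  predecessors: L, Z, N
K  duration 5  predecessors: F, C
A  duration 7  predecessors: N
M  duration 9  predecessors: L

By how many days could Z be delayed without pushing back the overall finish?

The longest chain is J→S = 6+10 = 16; overall finish 16 days.
Longest path through Z: 13 days (earliest finish 3, latest finish 6).
Float = 16 − 13 = 3.

3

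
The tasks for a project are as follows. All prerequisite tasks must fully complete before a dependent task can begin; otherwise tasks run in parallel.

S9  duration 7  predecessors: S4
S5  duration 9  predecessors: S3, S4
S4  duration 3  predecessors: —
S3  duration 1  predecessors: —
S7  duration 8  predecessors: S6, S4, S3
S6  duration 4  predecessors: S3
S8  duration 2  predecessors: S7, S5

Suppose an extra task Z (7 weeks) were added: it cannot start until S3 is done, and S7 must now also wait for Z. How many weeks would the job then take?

18

Originally the job takes 15 weeks.
With Z inserted, S7 now waits for max(S6, S4, S3, Z).
New critical path: S3→Z→S7→S8 = 1+7+8+2 = 18 ⇒ 18 weeks.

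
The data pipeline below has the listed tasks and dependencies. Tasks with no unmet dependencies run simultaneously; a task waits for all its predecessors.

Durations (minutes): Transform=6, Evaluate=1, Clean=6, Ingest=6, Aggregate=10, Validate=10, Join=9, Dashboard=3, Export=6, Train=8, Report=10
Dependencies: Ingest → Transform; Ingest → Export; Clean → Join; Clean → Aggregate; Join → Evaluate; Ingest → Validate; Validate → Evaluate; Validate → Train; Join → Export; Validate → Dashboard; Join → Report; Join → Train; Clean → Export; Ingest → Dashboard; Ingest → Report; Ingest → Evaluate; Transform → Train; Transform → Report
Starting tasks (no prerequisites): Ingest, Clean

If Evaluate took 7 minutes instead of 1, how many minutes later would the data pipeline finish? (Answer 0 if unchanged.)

0

Critical path before the change: Clean→Join→Report = 6+9+10 = 25 giving 25 minutes.
Evaluate is off the critical path — its longest chain is 17 minutes, giving 8 of slack.
That remains the longest chain; total 25 minutes.
Change in finish: 25 − 25 = +0 minutes.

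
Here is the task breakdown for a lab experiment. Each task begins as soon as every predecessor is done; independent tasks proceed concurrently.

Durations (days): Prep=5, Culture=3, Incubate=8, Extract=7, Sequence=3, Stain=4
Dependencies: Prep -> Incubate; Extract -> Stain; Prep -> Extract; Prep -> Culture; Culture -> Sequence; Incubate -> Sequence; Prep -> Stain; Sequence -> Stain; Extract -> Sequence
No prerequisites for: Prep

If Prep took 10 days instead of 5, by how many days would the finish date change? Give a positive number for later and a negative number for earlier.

As given, the longest chain is Prep→Incubate→Sequence→Stain = 5+8+3+4 = 20, so the finish is 20 days.
Prep is on the critical path; changing it to 10 makes that path 25 days.
That remains the longest chain; total 25 days.
Change in finish: 25 − 20 = +5 days.

5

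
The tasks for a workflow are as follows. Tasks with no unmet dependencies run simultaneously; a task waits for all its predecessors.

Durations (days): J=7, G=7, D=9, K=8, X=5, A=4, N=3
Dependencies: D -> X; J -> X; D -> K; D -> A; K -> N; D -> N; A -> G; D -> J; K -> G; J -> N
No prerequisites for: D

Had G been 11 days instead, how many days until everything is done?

Baseline: D→K→G = 9+8+7 = 24 → 24 days.
Since G is critical, the +4 change carries straight to that chain (now 28 days).
No other chain overtakes it, so the finish is 28 days.

28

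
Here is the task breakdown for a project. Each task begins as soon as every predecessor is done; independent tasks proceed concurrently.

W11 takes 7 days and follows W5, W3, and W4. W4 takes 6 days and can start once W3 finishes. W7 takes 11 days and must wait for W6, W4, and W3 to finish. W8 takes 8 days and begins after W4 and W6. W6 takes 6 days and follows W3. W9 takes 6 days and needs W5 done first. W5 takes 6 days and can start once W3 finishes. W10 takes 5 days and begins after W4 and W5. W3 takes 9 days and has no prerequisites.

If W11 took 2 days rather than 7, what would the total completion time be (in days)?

26

Critical path before the change: W3→W4→W7 = 9+6+11 = 26 giving 26 days.
W11 is off the critical path — its longest chain is 22 days, giving 4 of slack.
The critical path is still W3→W4→W7; finish is now 26 days.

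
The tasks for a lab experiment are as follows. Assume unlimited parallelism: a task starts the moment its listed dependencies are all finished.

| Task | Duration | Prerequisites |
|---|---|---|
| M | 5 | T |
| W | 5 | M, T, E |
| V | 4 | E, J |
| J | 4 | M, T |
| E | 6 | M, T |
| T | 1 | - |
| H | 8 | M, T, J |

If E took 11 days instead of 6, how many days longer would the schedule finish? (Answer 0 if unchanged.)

Actual critical path: T→M→J→H = 1+5+4+8 = 18 ⇒ 18 days.
The longest path through E is only 17 days, so E has float 1.
New critical path: T→M→E→W = 1+5+11+5 = 22 ⇒ 22 days.
Change in finish: 22 − 18 = +4 days.

4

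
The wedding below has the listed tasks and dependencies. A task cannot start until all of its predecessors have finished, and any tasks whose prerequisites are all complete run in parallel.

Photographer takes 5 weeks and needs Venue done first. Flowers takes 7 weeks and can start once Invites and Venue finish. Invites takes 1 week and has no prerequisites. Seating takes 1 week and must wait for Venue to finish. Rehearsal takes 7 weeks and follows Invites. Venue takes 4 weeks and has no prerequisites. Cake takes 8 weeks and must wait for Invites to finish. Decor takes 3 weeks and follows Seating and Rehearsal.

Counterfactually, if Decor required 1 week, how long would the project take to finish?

11

As given, the longest chain is Invites→Rehearsal→Decor = 1+7+3 = 11, so the finish is 11 weeks.
Since Decor is critical, the -2 change carries straight to that chain (now 9 weeks).
Now Venue→Flowers = 4+7 = 11 is longest, so the finish becomes 11 weeks.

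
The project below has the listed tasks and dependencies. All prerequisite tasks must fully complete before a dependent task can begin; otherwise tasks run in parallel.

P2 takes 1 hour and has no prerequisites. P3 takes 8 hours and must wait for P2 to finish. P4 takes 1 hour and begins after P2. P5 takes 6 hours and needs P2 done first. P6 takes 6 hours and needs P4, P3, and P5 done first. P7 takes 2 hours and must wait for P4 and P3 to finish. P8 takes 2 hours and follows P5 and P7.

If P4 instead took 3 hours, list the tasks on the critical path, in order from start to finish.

Critical path before the change: P2→P3→P6 = 1+8+6 = 15 giving 15 hours.
P4 is off the critical path — its longest chain is 8 hours, giving 7 of slack.
That remains the longest chain; total 15 hours.

P2, P3, P6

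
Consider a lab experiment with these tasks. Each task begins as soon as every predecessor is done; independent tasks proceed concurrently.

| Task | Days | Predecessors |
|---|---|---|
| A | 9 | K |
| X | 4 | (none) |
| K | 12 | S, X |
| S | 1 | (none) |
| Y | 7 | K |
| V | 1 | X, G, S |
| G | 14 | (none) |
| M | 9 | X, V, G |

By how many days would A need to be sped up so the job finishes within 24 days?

Current finish: 25 days; target: 24.
A is on every critical path, so each day cut from A cuts the finish by one (this holds down to a finish of 24).
Need 25 − 24 = 1 day off A → A becomes 8 days, finish becomes 24.

1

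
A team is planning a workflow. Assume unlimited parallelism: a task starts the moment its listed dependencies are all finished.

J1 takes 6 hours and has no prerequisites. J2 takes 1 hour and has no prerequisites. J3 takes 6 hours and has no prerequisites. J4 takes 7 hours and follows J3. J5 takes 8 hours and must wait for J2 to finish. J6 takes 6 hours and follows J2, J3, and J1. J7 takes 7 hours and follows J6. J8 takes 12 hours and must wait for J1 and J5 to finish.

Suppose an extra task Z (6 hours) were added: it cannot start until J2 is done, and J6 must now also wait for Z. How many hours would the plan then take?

Originally the plan takes 21 hours.
With Z inserted, J6 now waits for max(J2, J3, J1, Z).
New critical path: J2→J5→J8 = 1+8+12 = 21 ⇒ 21 hours.

21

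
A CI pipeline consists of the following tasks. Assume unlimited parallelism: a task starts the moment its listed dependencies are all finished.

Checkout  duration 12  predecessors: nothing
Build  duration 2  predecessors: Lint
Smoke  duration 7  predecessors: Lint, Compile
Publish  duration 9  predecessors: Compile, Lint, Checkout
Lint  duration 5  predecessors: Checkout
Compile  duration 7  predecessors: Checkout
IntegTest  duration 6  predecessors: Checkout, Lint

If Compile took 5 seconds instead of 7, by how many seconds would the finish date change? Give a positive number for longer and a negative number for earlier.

Actual critical path: Checkout→Compile→Publish = 12+7+9 = 28 ⇒ 28 seconds.
Compile lies on that path, so at 5 seconds the path becomes 26 seconds.
No other chain overtakes it, so the finish is 26 seconds.
Change in finish: 26 − 28 = -2 seconds.

-2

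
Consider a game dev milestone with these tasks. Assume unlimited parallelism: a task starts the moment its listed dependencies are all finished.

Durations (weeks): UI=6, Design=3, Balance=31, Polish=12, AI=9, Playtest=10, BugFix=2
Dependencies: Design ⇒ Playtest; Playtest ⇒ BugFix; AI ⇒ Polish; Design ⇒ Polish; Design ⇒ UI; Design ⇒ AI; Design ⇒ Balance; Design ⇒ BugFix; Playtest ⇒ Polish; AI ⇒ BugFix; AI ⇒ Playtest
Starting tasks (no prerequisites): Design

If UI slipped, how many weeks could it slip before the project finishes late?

25

Design→AI→Playtest→Polish = 3+9+10+12 = 34 sets the makespan at 34 weeks.
The longest chain containing UI totals 9 weeks.
Float = 34 − 9 = 25.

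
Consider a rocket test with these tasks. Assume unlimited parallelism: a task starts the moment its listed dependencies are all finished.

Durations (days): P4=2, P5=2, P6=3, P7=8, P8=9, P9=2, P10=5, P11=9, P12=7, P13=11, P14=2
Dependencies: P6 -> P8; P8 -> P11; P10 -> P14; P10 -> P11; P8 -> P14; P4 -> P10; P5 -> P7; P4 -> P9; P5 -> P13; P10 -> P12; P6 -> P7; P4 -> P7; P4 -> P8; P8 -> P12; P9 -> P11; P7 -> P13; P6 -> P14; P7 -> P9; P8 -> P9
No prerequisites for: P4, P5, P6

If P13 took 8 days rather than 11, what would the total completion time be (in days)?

23

Critical path before the change: P6→P8→P9→P11 = 3+9+2+9 = 23 giving 23 days.
The longest path through P13 is only 22 days, so P13 has float 1.
No other chain overtakes it, so the finish is 23 days.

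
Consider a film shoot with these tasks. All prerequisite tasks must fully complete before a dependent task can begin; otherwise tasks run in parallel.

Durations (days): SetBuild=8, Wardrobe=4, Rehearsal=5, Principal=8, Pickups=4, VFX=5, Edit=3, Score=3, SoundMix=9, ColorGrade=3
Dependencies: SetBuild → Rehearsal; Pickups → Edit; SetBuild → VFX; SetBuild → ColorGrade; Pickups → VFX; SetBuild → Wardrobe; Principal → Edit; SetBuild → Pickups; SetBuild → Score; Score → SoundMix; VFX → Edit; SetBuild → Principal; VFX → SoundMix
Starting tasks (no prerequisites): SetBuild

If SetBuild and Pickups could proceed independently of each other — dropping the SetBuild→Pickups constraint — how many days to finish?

With the dependency in place, SetBuild→Pickups→VFX→SoundMix = 8+4+5+9 = 26 sets the finish at 26 days.
Without SetBuild→Pickups, Pickups's earliest start moves from 8 to 0.
The longest chain is now SetBuild→VFX→SoundMix = 8+5+9 = 22, so the film shoot takes 22 days.

22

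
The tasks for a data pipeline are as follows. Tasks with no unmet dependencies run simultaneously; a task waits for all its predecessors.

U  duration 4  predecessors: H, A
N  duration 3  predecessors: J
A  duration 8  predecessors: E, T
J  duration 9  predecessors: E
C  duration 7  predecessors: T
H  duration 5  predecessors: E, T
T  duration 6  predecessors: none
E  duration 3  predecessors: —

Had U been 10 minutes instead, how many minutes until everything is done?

24

Baseline: T→A→U = 6+8+4 = 18 → 18 minutes.
U lies on that path, so at 10 minutes the path becomes 24 minutes.
That remains the longest chain; total 24 minutes.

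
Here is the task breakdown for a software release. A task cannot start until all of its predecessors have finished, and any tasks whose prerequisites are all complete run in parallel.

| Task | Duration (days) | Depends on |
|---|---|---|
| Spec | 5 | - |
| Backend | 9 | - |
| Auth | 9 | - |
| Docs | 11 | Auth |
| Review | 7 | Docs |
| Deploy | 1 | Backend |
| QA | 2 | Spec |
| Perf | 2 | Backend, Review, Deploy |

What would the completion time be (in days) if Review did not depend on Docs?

Before: longest chain Auth→Docs→Review→Perf = 9+11+7+2 = 29, finish 29.
Without Docs→Review, Review's earliest start moves from 20 to 0.
New critical path: Auth→Docs = 9+11 = 20 ⇒ 20 days.

20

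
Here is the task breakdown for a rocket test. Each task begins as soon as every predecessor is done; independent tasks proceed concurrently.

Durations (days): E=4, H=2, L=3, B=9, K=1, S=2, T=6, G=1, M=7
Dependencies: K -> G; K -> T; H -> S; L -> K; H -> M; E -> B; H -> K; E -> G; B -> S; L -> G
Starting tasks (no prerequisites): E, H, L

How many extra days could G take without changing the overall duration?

10

E→B→S = 4+9+2 = 15 sets the makespan at 15 days.
Longest path through G: 5 days (earliest finish 5, latest finish 15).
Float = 15 − 5 = 10.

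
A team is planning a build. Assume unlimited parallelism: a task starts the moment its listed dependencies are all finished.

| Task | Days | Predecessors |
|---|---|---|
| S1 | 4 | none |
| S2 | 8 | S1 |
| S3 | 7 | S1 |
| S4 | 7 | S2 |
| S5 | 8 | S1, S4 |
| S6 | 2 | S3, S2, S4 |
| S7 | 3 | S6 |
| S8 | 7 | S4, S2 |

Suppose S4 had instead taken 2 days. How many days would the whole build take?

22

Critical path before the change: S1→S2→S4→S5 = 4+8+7+8 = 27 giving 27 days.
Since S4 is critical, the -5 change carries straight to that chain (now 22 days).
No other chain overtakes it, so the finish is 22 days.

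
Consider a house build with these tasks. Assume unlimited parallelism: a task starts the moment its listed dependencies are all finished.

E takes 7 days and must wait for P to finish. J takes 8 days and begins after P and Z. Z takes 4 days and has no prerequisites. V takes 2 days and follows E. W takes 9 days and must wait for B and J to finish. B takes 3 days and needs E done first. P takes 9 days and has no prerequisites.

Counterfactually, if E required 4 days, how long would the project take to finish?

26

The binding path is P→E→B→W = 9+7+3+9 = 28; finish at 28 days.
Since E is critical, the -3 change carries straight to that chain (now 25 days).
Now P→J→W = 9+8+9 = 26 is longest, so the finish becomes 26 days.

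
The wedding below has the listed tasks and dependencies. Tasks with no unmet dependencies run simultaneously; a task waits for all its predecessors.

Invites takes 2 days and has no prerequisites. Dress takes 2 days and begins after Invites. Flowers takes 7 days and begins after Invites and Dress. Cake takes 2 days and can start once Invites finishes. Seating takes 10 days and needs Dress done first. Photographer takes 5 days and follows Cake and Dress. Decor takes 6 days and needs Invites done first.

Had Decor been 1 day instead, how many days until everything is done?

As given, the longest chain is Invites→Dress→Seating = 2+2+10 = 14, so the finish is 14 days.
Decor is off the critical path — its longest chain is 8 days, giving 6 of slack.
No other chain overtakes it, so the finish is 14 days.

14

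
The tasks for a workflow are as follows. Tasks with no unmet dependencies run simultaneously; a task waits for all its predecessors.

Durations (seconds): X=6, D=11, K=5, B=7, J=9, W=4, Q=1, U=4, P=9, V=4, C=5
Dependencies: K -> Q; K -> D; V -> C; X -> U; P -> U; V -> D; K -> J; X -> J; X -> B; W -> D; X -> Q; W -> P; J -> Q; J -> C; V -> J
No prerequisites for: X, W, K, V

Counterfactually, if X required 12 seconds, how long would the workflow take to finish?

26

Baseline: X→J→C = 6+9+5 = 20 → 20 seconds.
X lies on that path, so at 12 seconds the path becomes 26 seconds.
No other chain overtakes it, so the finish is 26 seconds.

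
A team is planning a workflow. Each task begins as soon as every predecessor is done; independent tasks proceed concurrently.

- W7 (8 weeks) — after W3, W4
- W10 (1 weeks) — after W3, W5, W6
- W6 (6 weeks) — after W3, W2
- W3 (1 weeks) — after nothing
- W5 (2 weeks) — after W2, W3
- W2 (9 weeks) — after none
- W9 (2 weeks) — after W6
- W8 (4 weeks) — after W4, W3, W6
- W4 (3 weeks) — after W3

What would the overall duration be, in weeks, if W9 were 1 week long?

Actual critical path: W2→W6→W8 = 9+6+4 = 19 ⇒ 19 weeks.
W9 has 2 weeks of float (longest path through it is 17).
That remains the longest chain; total 19 weeks.

19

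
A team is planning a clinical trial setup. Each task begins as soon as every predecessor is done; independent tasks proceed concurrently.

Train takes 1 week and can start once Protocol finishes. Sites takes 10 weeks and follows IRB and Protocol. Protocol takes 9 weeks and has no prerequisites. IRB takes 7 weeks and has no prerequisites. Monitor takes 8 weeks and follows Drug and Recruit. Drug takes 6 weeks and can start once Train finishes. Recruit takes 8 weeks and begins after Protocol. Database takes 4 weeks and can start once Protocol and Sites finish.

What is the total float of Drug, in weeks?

Critical path: Protocol→Recruit→Monitor = 9+8+8 = 25, so the finish is 25 weeks.
Longest path through Drug: 24 weeks (earliest finish 16, latest finish 17).
Slack of Drug = 11 − 10 = 1 week.

1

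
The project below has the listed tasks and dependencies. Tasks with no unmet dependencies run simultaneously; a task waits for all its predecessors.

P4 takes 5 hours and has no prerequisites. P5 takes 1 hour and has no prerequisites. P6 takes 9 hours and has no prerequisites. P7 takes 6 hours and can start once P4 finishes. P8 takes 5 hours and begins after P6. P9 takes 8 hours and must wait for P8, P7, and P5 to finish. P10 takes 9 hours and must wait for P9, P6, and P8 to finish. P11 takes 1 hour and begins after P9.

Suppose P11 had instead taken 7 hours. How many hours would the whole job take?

31

Critical path before the change: P6→P8→P9→P10 = 9+5+8+9 = 31 giving 31 hours.
The longest path through P11 is only 23 hours, so P11 has float 8.
The critical path is still P6→P8→P9→P10; finish is now 31 hours.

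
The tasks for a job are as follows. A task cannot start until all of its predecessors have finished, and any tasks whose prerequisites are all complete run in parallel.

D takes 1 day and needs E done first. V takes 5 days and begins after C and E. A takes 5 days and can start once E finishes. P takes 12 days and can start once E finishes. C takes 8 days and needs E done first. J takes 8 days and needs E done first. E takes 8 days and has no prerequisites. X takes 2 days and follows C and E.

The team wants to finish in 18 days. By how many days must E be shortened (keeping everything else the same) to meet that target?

3

Current finish: 21 days; target: 18.
E is on every critical path, so each day cut from E cuts the finish by one (this holds down to a finish of 14).
Need 21 − 18 = 3 days off E → E becomes 5 days, finish becomes 18.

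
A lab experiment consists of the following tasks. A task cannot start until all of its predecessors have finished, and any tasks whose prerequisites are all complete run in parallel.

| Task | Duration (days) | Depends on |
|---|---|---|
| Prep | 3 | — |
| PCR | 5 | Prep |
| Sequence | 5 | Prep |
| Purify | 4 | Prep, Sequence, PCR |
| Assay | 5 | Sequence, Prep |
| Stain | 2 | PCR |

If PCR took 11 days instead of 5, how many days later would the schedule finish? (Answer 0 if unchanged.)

5

Critical path before the change: Prep→Sequence→Assay = 3+5+5 = 13 giving 13 days.
PCR has 1 day of float (longest path through it is 12).
Now Prep→PCR→Purify = 3+11+4 = 18 is longest, so the finish becomes 18 days.
Change in finish: 18 − 13 = +5 days.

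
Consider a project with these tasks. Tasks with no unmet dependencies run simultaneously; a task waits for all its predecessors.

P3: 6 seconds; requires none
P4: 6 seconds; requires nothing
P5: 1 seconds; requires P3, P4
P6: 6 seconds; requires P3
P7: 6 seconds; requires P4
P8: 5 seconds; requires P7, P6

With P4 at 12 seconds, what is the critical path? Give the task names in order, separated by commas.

P4, P7, P8

As given, the longest chain is P4→P7→P8 = 6+6+5 = 17, so the finish is 17 seconds.
P4 lies on that path, so at 12 seconds the path becomes 23 seconds.
The critical path is still P4→P7→P8; finish is now 23 seconds.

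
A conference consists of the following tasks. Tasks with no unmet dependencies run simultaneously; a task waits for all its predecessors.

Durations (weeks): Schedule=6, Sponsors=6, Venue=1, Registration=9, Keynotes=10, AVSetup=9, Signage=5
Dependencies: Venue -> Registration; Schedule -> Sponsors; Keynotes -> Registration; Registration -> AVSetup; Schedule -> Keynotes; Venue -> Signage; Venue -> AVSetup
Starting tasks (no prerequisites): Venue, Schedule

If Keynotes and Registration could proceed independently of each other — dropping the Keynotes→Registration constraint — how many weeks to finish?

Before: longest chain Schedule→Keynotes→Registration→AVSetup = 6+10+9+9 = 34, finish 34.
Without Keynotes→Registration, Registration's earliest start moves from 16 to 1.
The longest chain is now Venue→Registration→AVSetup = 1+9+9 = 19, so the conference takes 19 weeks.

19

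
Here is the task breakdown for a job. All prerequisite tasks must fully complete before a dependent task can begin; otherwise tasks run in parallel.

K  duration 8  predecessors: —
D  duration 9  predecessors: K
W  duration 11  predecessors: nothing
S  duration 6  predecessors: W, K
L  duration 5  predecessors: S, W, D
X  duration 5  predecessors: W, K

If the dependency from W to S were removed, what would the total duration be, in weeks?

Before: longest chain W→S→L = 11+6+5 = 22, finish 22.
Without W→S, S's earliest start moves from 11 to 8.
New critical path: K→D→L = 8+9+5 = 22 ⇒ 22 weeks.

22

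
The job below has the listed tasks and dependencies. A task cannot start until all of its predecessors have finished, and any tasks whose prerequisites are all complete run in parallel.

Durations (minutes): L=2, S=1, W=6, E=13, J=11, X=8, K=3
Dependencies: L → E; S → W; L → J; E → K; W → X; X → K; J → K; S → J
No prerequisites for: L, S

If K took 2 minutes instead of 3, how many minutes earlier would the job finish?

As given, the longest chain is L→E→K = 2+13+3 = 18, so the finish is 18 minutes.
K is on the critical path; changing it to 2 makes that path 17 minutes.
The critical path is still L→E→K; finish is now 17 minutes.
Change in finish: 17 − 18 = -1 minutes.

1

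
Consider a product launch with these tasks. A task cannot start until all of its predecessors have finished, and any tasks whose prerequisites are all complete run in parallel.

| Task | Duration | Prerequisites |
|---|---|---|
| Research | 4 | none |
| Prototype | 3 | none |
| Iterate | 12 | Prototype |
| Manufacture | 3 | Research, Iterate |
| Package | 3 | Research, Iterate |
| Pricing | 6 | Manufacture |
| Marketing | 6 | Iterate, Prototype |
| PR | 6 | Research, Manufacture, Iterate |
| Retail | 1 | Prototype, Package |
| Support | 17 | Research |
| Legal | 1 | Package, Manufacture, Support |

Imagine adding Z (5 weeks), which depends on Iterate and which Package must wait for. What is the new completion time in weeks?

24

Originally the plan takes 24 weeks.
With Z inserted, Package now waits for max(Research, Iterate, Z).
New critical path: Prototype→Iterate→Z→Package→Retail = 3+12+5+3+1 = 24 ⇒ 24 weeks.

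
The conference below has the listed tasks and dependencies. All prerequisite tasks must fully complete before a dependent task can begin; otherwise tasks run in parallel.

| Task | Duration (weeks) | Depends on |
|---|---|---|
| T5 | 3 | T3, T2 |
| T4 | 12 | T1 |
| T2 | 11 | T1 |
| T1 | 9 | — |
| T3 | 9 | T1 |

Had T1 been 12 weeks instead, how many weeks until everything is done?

Actual critical path: T1→T2→T5 = 9+11+3 = 23 ⇒ 23 weeks.
Since T1 is critical, the +3 change carries straight to that chain (now 26 weeks).
No other chain overtakes it, so the finish is 26 weeks.

26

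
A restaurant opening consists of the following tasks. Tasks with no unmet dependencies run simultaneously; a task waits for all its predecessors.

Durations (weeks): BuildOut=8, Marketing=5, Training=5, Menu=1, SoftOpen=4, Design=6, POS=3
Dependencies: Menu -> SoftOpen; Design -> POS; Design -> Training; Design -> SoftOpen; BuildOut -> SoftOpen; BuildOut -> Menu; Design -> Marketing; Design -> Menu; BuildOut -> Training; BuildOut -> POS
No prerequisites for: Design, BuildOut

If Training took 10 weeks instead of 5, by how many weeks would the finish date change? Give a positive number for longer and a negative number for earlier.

5

The binding path is BuildOut→Training = 8+5 = 13; finish at 13 weeks.
Since Training is critical, the +5 change carries straight to that chain (now 18 weeks).
That remains the longest chain; total 18 weeks.
Change in finish: 18 − 13 = +5 weeks.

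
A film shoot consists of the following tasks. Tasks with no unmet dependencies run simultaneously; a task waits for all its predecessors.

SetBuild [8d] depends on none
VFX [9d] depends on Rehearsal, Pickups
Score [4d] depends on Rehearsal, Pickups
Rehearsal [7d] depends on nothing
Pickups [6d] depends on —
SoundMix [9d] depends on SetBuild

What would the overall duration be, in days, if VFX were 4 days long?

17

Critical path before the change: SetBuild→SoundMix = 8+9 = 17 giving 17 days.
VFX is off the critical path — its longest chain is 16 days, giving 1 of slack.
The critical path is still SetBuild→SoundMix; finish is now 17 days.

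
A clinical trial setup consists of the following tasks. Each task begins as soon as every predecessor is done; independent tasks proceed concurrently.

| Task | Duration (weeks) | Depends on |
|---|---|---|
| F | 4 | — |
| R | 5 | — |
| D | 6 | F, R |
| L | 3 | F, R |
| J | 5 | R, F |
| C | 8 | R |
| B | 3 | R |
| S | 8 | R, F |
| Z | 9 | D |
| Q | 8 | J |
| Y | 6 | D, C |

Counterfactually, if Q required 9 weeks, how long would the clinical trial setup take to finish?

20

Actual critical path: R→D→Z = 5+6+9 = 20 ⇒ 20 weeks.
The longest path through Q is only 18 weeks, so Q has float 2.
That remains the longest chain; total 20 weeks.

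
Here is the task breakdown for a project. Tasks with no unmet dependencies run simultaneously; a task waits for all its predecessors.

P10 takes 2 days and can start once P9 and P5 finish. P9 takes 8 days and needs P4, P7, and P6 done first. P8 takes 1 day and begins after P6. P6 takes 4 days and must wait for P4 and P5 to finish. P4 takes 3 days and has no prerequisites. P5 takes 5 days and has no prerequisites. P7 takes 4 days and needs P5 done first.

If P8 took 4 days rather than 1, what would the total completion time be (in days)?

19

The binding path is P5→P6→P9→P10 = 5+4+8+2 = 19; finish at 19 days.
The longest path through P8 is only 10 days, so P8 has float 9.
No other chain overtakes it, so the finish is 19 days.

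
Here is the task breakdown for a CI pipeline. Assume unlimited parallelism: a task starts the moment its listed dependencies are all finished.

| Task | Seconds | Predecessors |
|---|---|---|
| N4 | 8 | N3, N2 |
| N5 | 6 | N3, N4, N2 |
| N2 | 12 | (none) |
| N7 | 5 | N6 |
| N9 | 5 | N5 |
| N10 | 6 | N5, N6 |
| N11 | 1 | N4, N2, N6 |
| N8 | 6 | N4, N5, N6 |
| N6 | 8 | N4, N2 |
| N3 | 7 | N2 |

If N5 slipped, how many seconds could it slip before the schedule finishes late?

2

The longest chain is N2→N3→N4→N6→N8 = 12+7+8+8+6 = 41; overall finish 41 seconds.
Longest path through N5: 39 seconds (earliest finish 33, latest finish 35).
So N5 can slip 35 − 33 = 2 seconds.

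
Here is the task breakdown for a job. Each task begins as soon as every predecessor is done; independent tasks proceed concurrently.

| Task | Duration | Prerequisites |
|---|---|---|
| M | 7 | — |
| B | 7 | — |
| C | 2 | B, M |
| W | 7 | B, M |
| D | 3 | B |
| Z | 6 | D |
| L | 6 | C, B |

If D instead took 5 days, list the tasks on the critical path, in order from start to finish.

Baseline: B→D→Z = 7+3+6 = 16 → 16 days.
Since D is critical, the +2 change carries straight to that chain (now 18 days).
The critical path is still B→D→Z; finish is now 18 days.

B, D, Z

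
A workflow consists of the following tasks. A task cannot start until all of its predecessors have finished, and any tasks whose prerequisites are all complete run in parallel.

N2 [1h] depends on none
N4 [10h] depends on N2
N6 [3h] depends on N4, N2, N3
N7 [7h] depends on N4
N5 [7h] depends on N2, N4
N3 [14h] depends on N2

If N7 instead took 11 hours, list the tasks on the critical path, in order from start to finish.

Critical path before the change: N2→N4→N7 = 1+10+7 = 18 giving 18 hours.
Since N7 is critical, the +4 change carries straight to that chain (now 22 hours).
No other chain overtakes it, so the finish is 22 hours.

N2, N4, N7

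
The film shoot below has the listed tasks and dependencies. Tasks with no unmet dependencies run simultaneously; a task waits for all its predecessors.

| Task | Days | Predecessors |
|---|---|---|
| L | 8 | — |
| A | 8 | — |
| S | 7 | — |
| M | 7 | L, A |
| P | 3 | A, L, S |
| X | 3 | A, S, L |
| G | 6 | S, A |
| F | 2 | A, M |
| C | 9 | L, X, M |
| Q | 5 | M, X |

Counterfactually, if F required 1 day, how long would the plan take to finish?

24

Critical path before the change: L→M→C = 8+7+9 = 24 giving 24 days.
The longest path through F is only 17 days, so F has float 7.
That remains the longest chain; total 24 days.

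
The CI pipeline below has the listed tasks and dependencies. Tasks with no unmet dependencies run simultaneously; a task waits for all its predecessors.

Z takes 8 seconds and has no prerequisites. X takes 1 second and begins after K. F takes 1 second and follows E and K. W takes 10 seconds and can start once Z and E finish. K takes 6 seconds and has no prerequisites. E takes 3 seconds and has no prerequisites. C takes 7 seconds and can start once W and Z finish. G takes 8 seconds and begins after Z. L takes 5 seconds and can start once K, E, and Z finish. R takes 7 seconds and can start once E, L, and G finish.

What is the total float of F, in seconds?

18

Z→W→C = 8+10+7 = 25 sets the makespan at 25 seconds.
Longest path through F: 7 seconds (earliest finish 7, latest finish 25).
Float = 25 − 7 = 18.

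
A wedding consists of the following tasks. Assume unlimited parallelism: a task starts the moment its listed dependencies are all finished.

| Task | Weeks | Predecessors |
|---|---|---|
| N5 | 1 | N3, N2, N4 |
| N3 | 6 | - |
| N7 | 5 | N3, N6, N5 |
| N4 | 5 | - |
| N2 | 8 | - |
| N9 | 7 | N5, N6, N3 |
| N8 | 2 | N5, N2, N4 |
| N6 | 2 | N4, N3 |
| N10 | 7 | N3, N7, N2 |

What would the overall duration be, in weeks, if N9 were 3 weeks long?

The binding path is N2→N5→N7→N10 = 8+1+5+7 = 21; finish at 21 weeks.
N9 has 5 weeks of float (longest path through it is 16).
That remains the longest chain; total 21 weeks.

21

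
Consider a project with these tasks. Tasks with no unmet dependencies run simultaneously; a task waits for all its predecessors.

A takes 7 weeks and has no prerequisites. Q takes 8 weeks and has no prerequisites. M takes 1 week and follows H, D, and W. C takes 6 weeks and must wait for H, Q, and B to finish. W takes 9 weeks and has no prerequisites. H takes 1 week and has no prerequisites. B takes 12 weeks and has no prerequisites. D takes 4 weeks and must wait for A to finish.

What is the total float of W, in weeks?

8

B→C = 12+6 = 18 sets the makespan at 18 weeks.
W finishes as early as 9 and must finish by 17.
Float = 18 − 10 = 8.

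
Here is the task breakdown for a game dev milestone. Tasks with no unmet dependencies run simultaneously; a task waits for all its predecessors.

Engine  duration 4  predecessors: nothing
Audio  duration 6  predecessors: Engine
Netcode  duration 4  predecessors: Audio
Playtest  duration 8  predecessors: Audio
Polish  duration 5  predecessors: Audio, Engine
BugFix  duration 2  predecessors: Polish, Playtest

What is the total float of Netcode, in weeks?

Engine→Audio→Playtest→BugFix = 4+6+8+2 = 20 sets the makespan at 20 weeks.
The longest chain containing Netcode totals 14 weeks.
Float = 20 − 14 = 6.

6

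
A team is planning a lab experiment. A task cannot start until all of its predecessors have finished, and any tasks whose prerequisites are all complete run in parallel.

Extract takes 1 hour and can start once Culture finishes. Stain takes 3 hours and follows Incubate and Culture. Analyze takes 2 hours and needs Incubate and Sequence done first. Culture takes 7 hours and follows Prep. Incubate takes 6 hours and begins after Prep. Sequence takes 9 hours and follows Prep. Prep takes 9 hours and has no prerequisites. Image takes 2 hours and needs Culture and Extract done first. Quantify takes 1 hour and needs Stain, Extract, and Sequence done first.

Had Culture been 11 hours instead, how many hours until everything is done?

24

Baseline: Prep→Culture→Stain→Quantify = 9+7+3+1 = 20 → 20 hours.
Culture lies on that path, so at 11 hours the path becomes 24 hours.
That remains the longest chain; total 24 hours.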